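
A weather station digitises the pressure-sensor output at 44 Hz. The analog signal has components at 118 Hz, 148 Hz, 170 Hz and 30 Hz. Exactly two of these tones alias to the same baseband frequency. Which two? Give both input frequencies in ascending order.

fs/2 = 22 Hz.
118 Hz mod fs = 30 Hz.
30 Hz > fs/2 = 22 Hz, folds to fs − 30 Hz = 14 Hz.
148 Hz mod fs = 16 Hz.
16 Hz ≤ fs/2 = 22 Hz, appears at 16 Hz.
170 Hz mod fs = 38 Hz.
38 Hz > fs/2 = 22 Hz, folds to fs − 38 Hz = 6 Hz.
30 Hz > fs/2 = 22 Hz, folds to fs − 30 Hz = 14 Hz.
30 Hz and 118 Hz both map to 14 Hz.

30 Hz, 118 Hz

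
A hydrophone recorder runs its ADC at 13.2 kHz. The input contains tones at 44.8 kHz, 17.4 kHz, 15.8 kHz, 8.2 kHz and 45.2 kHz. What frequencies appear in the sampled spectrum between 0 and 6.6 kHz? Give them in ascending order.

fs/2 = 6.6 kHz.
44.8 kHz mod fs = 5.2 kHz.
5.2 kHz ≤ fs/2 = 6.6 kHz, appears at 5.2 kHz.
17.4 kHz mod fs = 4.2 kHz.
4.2 kHz ≤ fs/2 = 6.6 kHz, appears at 4.2 kHz.
15.8 kHz mod fs = 2.6 kHz.
2.6 kHz ≤ fs/2 = 6.6 kHz, appears at 2.6 kHz.
8.2 kHz > fs/2 = 6.6 kHz, folds to fs − 8.2 kHz = 5 kHz.
45.2 kHz mod fs = 5.6 kHz.
5.6 kHz ≤ fs/2 = 6.6 kHz, appears at 5.6 kHz.
Distinct values: {2.6 kHz, 4.2 kHz, 5 kHz, 5.2 kHz, 5.6 kHz}.

2.6 kHz, 4.2 kHz, 5 kHz, 5.2 kHz, 5.6 kHz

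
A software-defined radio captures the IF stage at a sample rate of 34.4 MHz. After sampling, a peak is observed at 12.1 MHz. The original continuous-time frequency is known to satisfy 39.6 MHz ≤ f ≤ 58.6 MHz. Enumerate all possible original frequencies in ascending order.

46.5 MHz, 56.7 MHz

Frequencies that alias to 12.1 MHz are k·fs ± 12.1 MHz for integer k ≥ 0.
k=0: 12.1 MHz.
k=1: 22.3 MHz, 46.5 MHz.
k=2: 56.7 MHz, 80.9 MHz.
k=3: 91.1 MHz, 115.3 MHz.
Within [39.6 MHz, 58.6 MHz]: 46.5 MHz, 56.7 MHz.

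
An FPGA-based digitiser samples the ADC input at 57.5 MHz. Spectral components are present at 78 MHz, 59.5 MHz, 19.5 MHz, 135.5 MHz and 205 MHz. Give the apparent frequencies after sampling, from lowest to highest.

fs/2 = 28.75 MHz.
78 MHz mod fs = 20.5 MHz.
20.5 MHz ≤ fs/2 = 28.75 MHz, appears at 20.5 MHz.
59.5 MHz mod fs = 2 MHz.
2 MHz ≤ fs/2 = 28.75 MHz, appears at 2 MHz.
19.5 MHz ≤ fs/2 = 28.75 MHz, passes unchanged.
135.5 MHz mod fs = 20.5 MHz.
20.5 MHz ≤ fs/2 = 28.75 MHz, appears at 20.5 MHz.
205 MHz mod fs = 32.5 MHz.
32.5 MHz > fs/2 = 28.75 MHz, folds to fs − 32.5 MHz = 25 MHz.
Distinct values: {2 MHz, 19.5 MHz, 20.5 MHz, 25 MHz}.

2 MHz, 19.5 MHz, 20.5 MHz, 25 MHz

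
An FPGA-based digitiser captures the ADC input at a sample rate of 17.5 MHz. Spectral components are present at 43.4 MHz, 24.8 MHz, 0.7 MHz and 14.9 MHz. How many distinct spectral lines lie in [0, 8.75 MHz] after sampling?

4

fs/2 = 8.75 MHz.
43.4 MHz mod fs = 8.4 MHz.
8.4 MHz ≤ fs/2 = 8.75 MHz, appears at 8.4 MHz.
24.8 MHz mod fs = 7.3 MHz.
7.3 MHz ≤ fs/2 = 8.75 MHz, appears at 7.3 MHz.
0.7 MHz ≤ fs/2 = 8.75 MHz, passes unchanged.
14.9 MHz > fs/2 = 8.75 MHz, folds to fs − 14.9 MHz = 2.6 MHz.
Distinct values: {0.7 MHz, 2.6 MHz, 7.3 MHz, 8.4 MHz} → 4.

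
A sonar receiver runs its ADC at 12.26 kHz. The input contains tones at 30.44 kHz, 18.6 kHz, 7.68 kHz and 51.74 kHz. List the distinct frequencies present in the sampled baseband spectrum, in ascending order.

fs/2 = 6.13 kHz.
30.44 kHz mod fs = 5.92 kHz.
5.92 kHz ≤ fs/2 = 6.13 kHz, appears at 5.92 kHz.
18.6 kHz mod fs = 6.34 kHz.
6.34 kHz > fs/2 = 6.13 kHz, folds to fs − 6.34 kHz = 5.92 kHz.
7.68 kHz > fs/2 = 6.13 kHz, folds to fs − 7.68 kHz = 4.58 kHz.
51.74 kHz mod fs = 2.7 kHz.
2.7 kHz ≤ fs/2 = 6.13 kHz, appears at 2.7 kHz.
Distinct values: {2.7 kHz, 4.58 kHz, 5.92 kHz}.

2.7 kHz, 4.58 kHz, 5.92 kHz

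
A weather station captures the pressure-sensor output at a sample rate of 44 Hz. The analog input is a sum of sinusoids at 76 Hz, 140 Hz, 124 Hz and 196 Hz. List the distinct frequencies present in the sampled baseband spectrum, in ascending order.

8 Hz, 12 Hz, 20 Hz

fs/2 = 22 Hz.
76 Hz mod fs = 32 Hz.
32 Hz > fs/2 = 22 Hz, folds to fs − 32 Hz = 12 Hz.
140 Hz mod fs = 8 Hz.
8 Hz ≤ fs/2 = 22 Hz, appears at 8 Hz.
124 Hz mod fs = 36 Hz.
36 Hz > fs/2 = 22 Hz, folds to fs − 36 Hz = 8 Hz.
196 Hz mod fs = 20 Hz.
20 Hz ≤ fs/2 = 22 Hz, appears at 20 Hz.
Distinct values: {8 Hz, 12 Hz, 20 Hz}.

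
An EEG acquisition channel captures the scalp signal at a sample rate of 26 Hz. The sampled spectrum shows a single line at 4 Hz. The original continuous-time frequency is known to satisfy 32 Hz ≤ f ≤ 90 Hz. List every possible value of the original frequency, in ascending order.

Frequencies that alias to 4 Hz are k·fs ± 4 Hz for integer k ≥ 0.
k=0: 4 Hz.
k=1: 22 Hz, 30 Hz.
k=2: 48 Hz, 56 Hz.
k=3: 74 Hz, 82 Hz.
k=4: 100 Hz, 108 Hz.
Within [32 Hz, 90 Hz]: 48 Hz, 56 Hz, 74 Hz, 82 Hz.

48 Hz, 56 Hz, 74 Hz, 82 Hz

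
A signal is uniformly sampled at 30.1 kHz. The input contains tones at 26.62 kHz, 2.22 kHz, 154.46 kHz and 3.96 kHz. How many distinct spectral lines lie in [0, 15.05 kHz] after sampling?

fs/2 = 15.05 kHz.
26.62 kHz > fs/2 = 15.05 kHz, folds to fs − 26.62 kHz = 3.48 kHz.
2.22 kHz ≤ fs/2 = 15.05 kHz, passes unchanged.
154.46 kHz mod fs = 3.96 kHz.
3.96 kHz ≤ fs/2 = 15.05 kHz, appears at 3.96 kHz.
3.96 kHz ≤ fs/2 = 15.05 kHz, passes unchanged.
Distinct values: {2.22 kHz, 3.48 kHz, 3.96 kHz} → 3.

3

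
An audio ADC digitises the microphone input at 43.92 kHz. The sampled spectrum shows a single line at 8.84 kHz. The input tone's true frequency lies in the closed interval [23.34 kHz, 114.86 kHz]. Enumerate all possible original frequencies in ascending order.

35.08 kHz, 52.76 kHz, 79 kHz, 96.68 kHz

Frequencies that alias to 8.84 kHz are k·fs ± 8.84 kHz for integer k ≥ 0.
k=0: 8.84 kHz.
k=1: 35.08 kHz, 52.76 kHz.
k=2: 79 kHz, 96.68 kHz.
k=3: 122.92 kHz, 140.6 kHz.
Within [23.34 kHz, 114.86 kHz]: 35.08 kHz, 52.76 kHz, 79 kHz, 96.68 kHz.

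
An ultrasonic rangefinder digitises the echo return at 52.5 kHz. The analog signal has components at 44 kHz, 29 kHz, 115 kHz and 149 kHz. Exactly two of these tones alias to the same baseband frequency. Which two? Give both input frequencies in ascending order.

44 kHz, 149 kHz

fs/2 = 26.25 kHz.
44 kHz > fs/2 = 26.25 kHz, folds to fs − 44 kHz = 8.5 kHz.
29 kHz > fs/2 = 26.25 kHz, folds to fs − 29 kHz = 23.5 kHz.
115 kHz mod fs = 10 kHz.
10 kHz ≤ fs/2 = 26.25 kHz, appears at 10 kHz.
149 kHz mod fs = 44 kHz.
44 kHz > fs/2 = 26.25 kHz, folds to fs − 44 kHz = 8.5 kHz.
44 kHz and 149 kHz both map to 8.5 kHz.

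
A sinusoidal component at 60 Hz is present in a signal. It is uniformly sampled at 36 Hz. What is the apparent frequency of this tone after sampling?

12 Hz

60 Hz mod fs = 24 Hz.
24 Hz > fs/2 = 18 Hz, folds to fs − 24 Hz = 12 Hz.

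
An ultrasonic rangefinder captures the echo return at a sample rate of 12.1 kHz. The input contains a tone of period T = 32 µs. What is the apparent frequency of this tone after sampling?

T = 32 µs → f = 1/T = 31.25 kHz.
31.25 kHz mod fs = 7.05 kHz.
7.05 kHz > fs/2 = 6.05 kHz, folds to fs − 7.05 kHz = 5.05 kHz.

5.05 kHz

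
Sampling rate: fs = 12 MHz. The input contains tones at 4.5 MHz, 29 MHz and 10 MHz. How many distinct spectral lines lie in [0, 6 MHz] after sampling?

fs/2 = 6 MHz.
4.5 MHz ≤ fs/2 = 6 MHz, passes unchanged.
29 MHz mod fs = 5 MHz.
5 MHz ≤ fs/2 = 6 MHz, appears at 5 MHz.
10 MHz > fs/2 = 6 MHz, folds to fs − 10 MHz = 2 MHz.
Distinct values: {2 MHz, 4.5 MHz, 5 MHz} → 3.

3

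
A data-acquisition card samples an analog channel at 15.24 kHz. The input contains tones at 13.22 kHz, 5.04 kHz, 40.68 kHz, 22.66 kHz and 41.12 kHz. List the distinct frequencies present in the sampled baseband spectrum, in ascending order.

fs/2 = 7.62 kHz.
13.22 kHz > fs/2 = 7.62 kHz, folds to fs − 13.22 kHz = 2.02 kHz.
5.04 kHz ≤ fs/2 = 7.62 kHz, passes unchanged.
40.68 kHz mod fs = 10.2 kHz.
10.2 kHz > fs/2 = 7.62 kHz, folds to fs − 10.2 kHz = 5.04 kHz.
22.66 kHz mod fs = 7.42 kHz.
7.42 kHz ≤ fs/2 = 7.62 kHz, appears at 7.42 kHz.
41.12 kHz mod fs = 10.64 kHz.
10.64 kHz > fs/2 = 7.62 kHz, folds to fs − 10.64 kHz = 4.6 kHz.
Distinct values: {2.02 kHz, 4.6 kHz, 5.04 kHz, 7.42 kHz}.

2.02 kHz, 4.6 kHz, 5.04 kHz, 7.42 kHz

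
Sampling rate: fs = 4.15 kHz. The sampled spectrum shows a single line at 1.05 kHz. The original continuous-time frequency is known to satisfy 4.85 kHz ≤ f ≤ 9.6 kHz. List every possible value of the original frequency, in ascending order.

Frequencies that alias to 1.05 kHz are k·fs ± 1.05 kHz for integer k ≥ 0.
k=0: 1.05 kHz.
k=1: 3.1 kHz, 5.2 kHz.
k=2: 7.25 kHz, 9.35 kHz.
k=3: 11.4 kHz, 13.5 kHz.
Within [4.85 kHz, 9.6 kHz]: 5.2 kHz, 7.25 kHz, 9.35 kHz.

5.2 kHz, 7.25 kHz, 9.35 kHz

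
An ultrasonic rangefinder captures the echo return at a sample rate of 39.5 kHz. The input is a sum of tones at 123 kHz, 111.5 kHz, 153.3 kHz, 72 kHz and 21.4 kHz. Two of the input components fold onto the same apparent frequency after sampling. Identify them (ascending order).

72 kHz, 111.5 kHz

fs/2 = 19.75 kHz.
123 kHz mod fs = 4.5 kHz.
4.5 kHz ≤ fs/2 = 19.75 kHz, appears at 4.5 kHz.
111.5 kHz mod fs = 32.5 kHz.
32.5 kHz > fs/2 = 19.75 kHz, folds to fs − 32.5 kHz = 7 kHz.
153.3 kHz mod fs = 34.8 kHz.
34.8 kHz > fs/2 = 19.75 kHz, folds to fs − 34.8 kHz = 4.7 kHz.
72 kHz mod fs = 32.5 kHz.
32.5 kHz > fs/2 = 19.75 kHz, folds to fs − 32.5 kHz = 7 kHz.
21.4 kHz > fs/2 = 19.75 kHz, folds to fs − 21.4 kHz = 18.1 kHz.
72 kHz and 111.5 kHz both map to 7 kHz.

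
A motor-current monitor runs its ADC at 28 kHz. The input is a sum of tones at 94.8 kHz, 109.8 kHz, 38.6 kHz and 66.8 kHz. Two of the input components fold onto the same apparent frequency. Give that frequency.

10.8 kHz

fs/2 = 14 kHz.
94.8 kHz mod fs = 10.8 kHz.
10.8 kHz ≤ fs/2 = 14 kHz, appears at 10.8 kHz.
109.8 kHz mod fs = 25.8 kHz.
25.8 kHz > fs/2 = 14 kHz, folds to fs − 25.8 kHz = 2.2 kHz.
38.6 kHz mod fs = 10.6 kHz.
10.6 kHz ≤ fs/2 = 14 kHz, appears at 10.6 kHz.
66.8 kHz mod fs = 10.8 kHz.
10.8 kHz ≤ fs/2 = 14 kHz, appears at 10.8 kHz.
66.8 kHz and 94.8 kHz both map to 10.8 kHz.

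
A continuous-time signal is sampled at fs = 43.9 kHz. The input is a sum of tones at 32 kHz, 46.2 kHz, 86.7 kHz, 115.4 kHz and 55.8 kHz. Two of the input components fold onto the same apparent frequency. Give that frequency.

11.9 kHz

fs/2 = 21.95 kHz.
32 kHz > fs/2 = 21.95 kHz, folds to fs − 32 kHz = 11.9 kHz.
46.2 kHz mod fs = 2.3 kHz.
2.3 kHz ≤ fs/2 = 21.95 kHz, appears at 2.3 kHz.
86.7 kHz mod fs = 42.8 kHz.
42.8 kHz > fs/2 = 21.95 kHz, folds to fs − 42.8 kHz = 1.1 kHz.
115.4 kHz mod fs = 27.6 kHz.
27.6 kHz > fs/2 = 21.95 kHz, folds to fs − 27.6 kHz = 16.3 kHz.
55.8 kHz mod fs = 11.9 kHz.
11.9 kHz ≤ fs/2 = 21.95 kHz, appears at 11.9 kHz.
32 kHz and 55.8 kHz both map to 11.9 kHz.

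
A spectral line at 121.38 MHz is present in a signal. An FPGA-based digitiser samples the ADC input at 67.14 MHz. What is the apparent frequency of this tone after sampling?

12.9 MHz

121.38 MHz mod fs = 54.24 MHz.
54.24 MHz > fs/2 = 33.57 MHz, folds to fs − 54.24 MHz = 12.9 MHz.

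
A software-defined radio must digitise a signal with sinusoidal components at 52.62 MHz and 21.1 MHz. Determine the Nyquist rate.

Highest-frequency component: 52.62 MHz.
Nyquist rate = 2 × 52.62 MHz = 105.24 MHz.

105.24 MHz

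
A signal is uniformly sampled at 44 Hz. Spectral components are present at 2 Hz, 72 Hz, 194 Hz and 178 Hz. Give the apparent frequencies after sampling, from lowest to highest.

2 Hz, 16 Hz, 18 Hz

fs/2 = 22 Hz.
2 Hz ≤ fs/2 = 22 Hz, passes unchanged.
72 Hz mod fs = 28 Hz.
28 Hz > fs/2 = 22 Hz, folds to fs − 28 Hz = 16 Hz.
194 Hz mod fs = 18 Hz.
18 Hz ≤ fs/2 = 22 Hz, appears at 18 Hz.
178 Hz mod fs = 2 Hz.
2 Hz ≤ fs/2 = 22 Hz, appears at 2 Hz.
Distinct values: {2 Hz, 16 Hz, 18 Hz}.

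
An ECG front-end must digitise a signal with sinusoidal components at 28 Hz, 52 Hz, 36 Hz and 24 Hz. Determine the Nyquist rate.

Highest-frequency component: 52 Hz.
Nyquist rate = 2 × 52 Hz = 104 Hz.

104 Hz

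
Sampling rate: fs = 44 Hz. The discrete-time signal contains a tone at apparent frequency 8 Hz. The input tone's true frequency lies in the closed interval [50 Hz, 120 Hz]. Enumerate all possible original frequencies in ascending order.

52 Hz, 80 Hz, 96 Hz

Frequencies that alias to 8 Hz are k·fs ± 8 Hz for integer k ≥ 0.
k=0: 8 Hz.
k=1: 36 Hz, 52 Hz.
k=2: 80 Hz, 96 Hz.
k=3: 124 Hz, 140 Hz.
Within [50 Hz, 120 Hz]: 52 Hz, 80 Hz, 96 Hz.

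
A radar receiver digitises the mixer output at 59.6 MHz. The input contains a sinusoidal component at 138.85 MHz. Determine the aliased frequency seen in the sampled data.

19.65 MHz

138.85 MHz mod fs = 19.65 MHz.
19.65 MHz ≤ fs/2 = 29.8 MHz, appears at 19.65 MHz.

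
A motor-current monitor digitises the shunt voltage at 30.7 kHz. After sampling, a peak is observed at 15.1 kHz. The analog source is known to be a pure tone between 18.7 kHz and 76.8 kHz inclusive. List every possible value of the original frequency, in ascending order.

45.8 kHz, 46.3 kHz, 76.5 kHz

Frequencies that alias to 15.1 kHz are k·fs ± 15.1 kHz for integer k ≥ 0.
k=0: 15.1 kHz.
k=1: 15.6 kHz, 45.8 kHz.
k=2: 46.3 kHz, 76.5 kHz.
k=3: 77 kHz, 107.2 kHz.
Within [18.7 kHz, 76.8 kHz]: 45.8 kHz, 46.3 kHz, 76.5 kHz.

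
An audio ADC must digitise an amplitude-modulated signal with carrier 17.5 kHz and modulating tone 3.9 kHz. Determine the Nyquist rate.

AM sidebands sit at fc ± fm = 13.6 kHz and 21.4 kHz.
Highest-frequency component: 21.4 kHz.
Nyquist rate = 2 × 21.4 kHz = 42.8 kHz.

42.8 kHz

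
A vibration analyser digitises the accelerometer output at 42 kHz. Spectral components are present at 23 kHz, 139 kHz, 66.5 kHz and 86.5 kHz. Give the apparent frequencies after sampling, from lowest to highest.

fs/2 = 21 kHz.
23 kHz > fs/2 = 21 kHz, folds to fs − 23 kHz = 19 kHz.
139 kHz mod fs = 13 kHz.
13 kHz ≤ fs/2 = 21 kHz, appears at 13 kHz.
66.5 kHz mod fs = 24.5 kHz.
24.5 kHz > fs/2 = 21 kHz, folds to fs − 24.5 kHz = 17.5 kHz.
86.5 kHz mod fs = 2.5 kHz.
2.5 kHz ≤ fs/2 = 21 kHz, appears at 2.5 kHz.
Distinct values: {2.5 kHz, 13 kHz, 17.5 kHz, 19 kHz}.

2.5 kHz, 13 kHz, 17.5 kHz, 19 kHz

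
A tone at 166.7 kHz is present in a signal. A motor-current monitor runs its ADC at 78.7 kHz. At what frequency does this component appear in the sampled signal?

9.3 kHz

166.7 kHz mod fs = 9.3 kHz.
9.3 kHz ≤ fs/2 = 39.35 kHz, appears at 9.3 kHz.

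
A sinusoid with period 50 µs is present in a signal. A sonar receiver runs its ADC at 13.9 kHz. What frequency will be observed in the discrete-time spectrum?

T = 50 µs → f = 1/T = 20 kHz.
20 kHz mod fs = 6.1 kHz.
6.1 kHz ≤ fs/2 = 6.95 kHz, appears at 6.1 kHz.

6.1 kHz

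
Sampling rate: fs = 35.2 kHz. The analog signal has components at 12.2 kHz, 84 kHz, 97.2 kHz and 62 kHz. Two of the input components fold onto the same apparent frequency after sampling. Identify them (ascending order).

62 kHz, 97.2 kHz

fs/2 = 17.6 kHz.
12.2 kHz ≤ fs/2 = 17.6 kHz, passes unchanged.
84 kHz mod fs = 13.6 kHz.
13.6 kHz ≤ fs/2 = 17.6 kHz, appears at 13.6 kHz.
97.2 kHz mod fs = 26.8 kHz.
26.8 kHz > fs/2 = 17.6 kHz, folds to fs − 26.8 kHz = 8.4 kHz.
62 kHz mod fs = 26.8 kHz.
26.8 kHz > fs/2 = 17.6 kHz, folds to fs − 26.8 kHz = 8.4 kHz.
62 kHz and 97.2 kHz both map to 8.4 kHz.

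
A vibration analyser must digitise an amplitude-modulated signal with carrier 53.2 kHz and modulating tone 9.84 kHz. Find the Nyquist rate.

126.08 kHz

AM sidebands sit at fc ± fm = 43.36 kHz and 63.04 kHz.
Highest-frequency component: 63.04 kHz.
Nyquist rate = 2 × 63.04 kHz = 126.08 kHz.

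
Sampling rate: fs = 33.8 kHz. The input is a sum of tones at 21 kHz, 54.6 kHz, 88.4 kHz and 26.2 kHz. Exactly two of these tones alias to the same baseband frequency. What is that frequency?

fs/2 = 16.9 kHz.
21 kHz > fs/2 = 16.9 kHz, folds to fs − 21 kHz = 12.8 kHz.
54.6 kHz mod fs = 20.8 kHz.
20.8 kHz > fs/2 = 16.9 kHz, folds to fs − 20.8 kHz = 13 kHz.
88.4 kHz mod fs = 20.8 kHz.
20.8 kHz > fs/2 = 16.9 kHz, folds to fs − 20.8 kHz = 13 kHz.
26.2 kHz > fs/2 = 16.9 kHz, folds to fs − 26.2 kHz = 7.6 kHz.
54.6 kHz and 88.4 kHz both map to 13 kHz.

13 kHz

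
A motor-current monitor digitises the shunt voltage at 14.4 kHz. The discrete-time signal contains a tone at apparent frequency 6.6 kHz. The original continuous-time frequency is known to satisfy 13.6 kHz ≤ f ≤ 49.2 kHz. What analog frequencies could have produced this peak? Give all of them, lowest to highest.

Frequencies that alias to 6.6 kHz are k·fs ± 6.6 kHz for integer k ≥ 0.
k=0: 6.6 kHz.
k=1: 7.8 kHz, 21 kHz.
k=2: 22.2 kHz, 35.4 kHz.
k=3: 36.6 kHz, 49.8 kHz.
k=4: 51 kHz, 64.2 kHz.
Within [13.6 kHz, 49.2 kHz]: 21 kHz, 22.2 kHz, 35.4 kHz, 36.6 kHz.

21 kHz, 22.2 kHz, 35.4 kHz, 36.6 kHz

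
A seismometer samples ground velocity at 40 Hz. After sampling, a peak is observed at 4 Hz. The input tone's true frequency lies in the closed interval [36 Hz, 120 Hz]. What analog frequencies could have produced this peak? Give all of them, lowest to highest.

Frequencies that alias to 4 Hz are k·fs ± 4 Hz for integer k ≥ 0.
k=0: 4 Hz.
k=1: 36 Hz, 44 Hz.
k=2: 76 Hz, 84 Hz.
k=3: 116 Hz, 124 Hz.
k=4: 156 Hz, 164 Hz.
Within [36 Hz, 120 Hz]: 36 Hz, 44 Hz, 76 Hz, 84 Hz, 116 Hz.

36 Hz, 44 Hz, 76 Hz, 84 Hz, 116 Hz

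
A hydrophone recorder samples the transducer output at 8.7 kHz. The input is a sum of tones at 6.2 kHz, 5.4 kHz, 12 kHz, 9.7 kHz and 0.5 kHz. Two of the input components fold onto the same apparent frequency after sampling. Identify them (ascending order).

fs/2 = 4.35 kHz.
6.2 kHz > fs/2 = 4.35 kHz, folds to fs − 6.2 kHz = 2.5 kHz.
5.4 kHz > fs/2 = 4.35 kHz, folds to fs − 5.4 kHz = 3.3 kHz.
12 kHz mod fs = 3.3 kHz.
3.3 kHz ≤ fs/2 = 4.35 kHz, appears at 3.3 kHz.
9.7 kHz mod fs = 1 kHz.
1 kHz ≤ fs/2 = 4.35 kHz, appears at 1 kHz.
0.5 kHz ≤ fs/2 = 4.35 kHz, passes unchanged.
5.4 kHz and 12 kHz both map to 3.3 kHz.

5.4 kHz, 12 kHz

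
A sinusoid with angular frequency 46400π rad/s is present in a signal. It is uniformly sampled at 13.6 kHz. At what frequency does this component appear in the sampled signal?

4 kHz

ω = 46400π rad/s → f = ω/(2π) = 23200 Hz = 23.2 kHz.
23.2 kHz mod fs = 9.6 kHz.
9.6 kHz > fs/2 = 6.8 kHz, folds to fs − 9.6 kHz = 4 kHz.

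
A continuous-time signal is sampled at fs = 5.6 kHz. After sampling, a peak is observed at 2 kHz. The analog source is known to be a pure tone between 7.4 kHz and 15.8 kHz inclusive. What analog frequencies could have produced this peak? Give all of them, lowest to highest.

7.6 kHz, 9.2 kHz, 13.2 kHz, 14.8 kHz

Frequencies that alias to 2 kHz are k·fs ± 2 kHz for integer k ≥ 0.
k=0: 2 kHz.
k=1: 3.6 kHz, 7.6 kHz.
k=2: 9.2 kHz, 13.2 kHz.
k=3: 14.8 kHz, 18.8 kHz.
k=4: 20.4 kHz, 24.4 kHz.
Within [7.4 kHz, 15.8 kHz]: 7.6 kHz, 9.2 kHz, 13.2 kHz, 14.8 kHz.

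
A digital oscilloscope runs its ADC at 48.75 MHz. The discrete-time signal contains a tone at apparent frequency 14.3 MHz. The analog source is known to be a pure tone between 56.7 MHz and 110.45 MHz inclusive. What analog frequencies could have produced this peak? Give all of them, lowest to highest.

Frequencies that alias to 14.3 MHz are k·fs ± 14.3 MHz for integer k ≥ 0.
k=0: 14.3 MHz.
k=1: 34.45 MHz, 63.05 MHz.
k=2: 83.2 MHz, 111.8 MHz.
k=3: 131.95 MHz, 160.55 MHz.
Within [56.7 MHz, 110.45 MHz]: 63.05 MHz, 83.2 MHz.

63.05 MHz, 83.2 MHz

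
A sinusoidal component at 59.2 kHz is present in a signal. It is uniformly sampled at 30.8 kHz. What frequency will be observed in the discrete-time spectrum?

59.2 kHz mod fs = 28.4 kHz.
28.4 kHz > fs/2 = 15.4 kHz, folds to fs − 28.4 kHz = 2.4 kHz.

2.4 kHz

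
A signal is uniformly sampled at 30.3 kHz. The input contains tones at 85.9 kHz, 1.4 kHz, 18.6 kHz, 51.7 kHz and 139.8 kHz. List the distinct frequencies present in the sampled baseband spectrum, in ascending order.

fs/2 = 15.15 kHz.
85.9 kHz mod fs = 25.3 kHz.
25.3 kHz > fs/2 = 15.15 kHz, folds to fs − 25.3 kHz = 5 kHz.
1.4 kHz ≤ fs/2 = 15.15 kHz, passes unchanged.
18.6 kHz > fs/2 = 15.15 kHz, folds to fs − 18.6 kHz = 11.7 kHz.
51.7 kHz mod fs = 21.4 kHz.
21.4 kHz > fs/2 = 15.15 kHz, folds to fs − 21.4 kHz = 8.9 kHz.
139.8 kHz mod fs = 18.6 kHz.
18.6 kHz > fs/2 = 15.15 kHz, folds to fs − 18.6 kHz = 11.7 kHz.
Distinct values: {1.4 kHz, 5 kHz, 8.9 kHz, 11.7 kHz}.

1.4 kHz, 5 kHz, 8.9 kHz, 11.7 kHz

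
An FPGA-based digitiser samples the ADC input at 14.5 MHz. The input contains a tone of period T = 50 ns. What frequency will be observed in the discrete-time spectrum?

5.5 MHz

T = 50 ns → f = 1/T = 20 MHz.
20 MHz mod fs = 5.5 MHz.
5.5 MHz ≤ fs/2 = 7.25 MHz, appears at 5.5 MHz.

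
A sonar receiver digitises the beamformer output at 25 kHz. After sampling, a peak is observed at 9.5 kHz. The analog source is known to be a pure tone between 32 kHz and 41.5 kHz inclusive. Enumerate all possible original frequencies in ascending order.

Frequencies that alias to 9.5 kHz are k·fs ± 9.5 kHz for integer k ≥ 0.
k=0: 9.5 kHz.
k=1: 15.5 kHz, 34.5 kHz.
k=2: 40.5 kHz, 59.5 kHz.
k=3: 65.5 kHz, 84.5 kHz.
Within [32 kHz, 41.5 kHz]: 34.5 kHz, 40.5 kHz.

34.5 kHz, 40.5 kHz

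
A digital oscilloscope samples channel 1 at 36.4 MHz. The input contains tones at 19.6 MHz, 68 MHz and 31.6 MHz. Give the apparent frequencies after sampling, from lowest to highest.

fs/2 = 18.2 MHz.
19.6 MHz > fs/2 = 18.2 MHz, folds to fs − 19.6 MHz = 16.8 MHz.
68 MHz mod fs = 31.6 MHz.
31.6 MHz > fs/2 = 18.2 MHz, folds to fs − 31.6 MHz = 4.8 MHz.
31.6 MHz > fs/2 = 18.2 MHz, folds to fs − 31.6 MHz = 4.8 MHz.
Distinct values: {4.8 MHz, 16.8 MHz}.

4.8 MHz, 16.8 MHz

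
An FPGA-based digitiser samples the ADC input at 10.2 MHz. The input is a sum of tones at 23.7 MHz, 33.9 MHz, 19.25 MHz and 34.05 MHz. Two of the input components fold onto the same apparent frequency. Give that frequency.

3.3 MHz

fs/2 = 5.1 MHz.
23.7 MHz mod fs = 3.3 MHz.
3.3 MHz ≤ fs/2 = 5.1 MHz, appears at 3.3 MHz.
33.9 MHz mod fs = 3.3 MHz.
3.3 MHz ≤ fs/2 = 5.1 MHz, appears at 3.3 MHz.
19.25 MHz mod fs = 9.05 MHz.
9.05 MHz > fs/2 = 5.1 MHz, folds to fs − 9.05 MHz = 1.15 MHz.
34.05 MHz mod fs = 3.45 MHz.
3.45 MHz ≤ fs/2 = 5.1 MHz, appears at 3.45 MHz.
23.7 MHz and 33.9 MHz both map to 3.3 MHz.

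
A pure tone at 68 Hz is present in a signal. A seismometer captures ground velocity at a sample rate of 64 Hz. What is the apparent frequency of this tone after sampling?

4 Hz

68 Hz mod fs = 4 Hz.
4 Hz ≤ fs/2 = 32 Hz, appears at 4 Hz.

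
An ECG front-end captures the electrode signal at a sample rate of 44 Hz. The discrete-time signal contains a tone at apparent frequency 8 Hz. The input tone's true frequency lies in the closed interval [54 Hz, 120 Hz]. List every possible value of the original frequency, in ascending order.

Frequencies that alias to 8 Hz are k·fs ± 8 Hz for integer k ≥ 0.
k=0: 8 Hz.
k=1: 36 Hz, 52 Hz.
k=2: 80 Hz, 96 Hz.
k=3: 124 Hz, 140 Hz.
Within [54 Hz, 120 Hz]: 80 Hz, 96 Hz.

80 Hz, 96 Hz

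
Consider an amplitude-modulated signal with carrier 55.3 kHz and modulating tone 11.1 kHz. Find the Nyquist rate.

AM sidebands sit at fc ± fm = 44.2 kHz and 66.4 kHz.
Highest-frequency component: 66.4 kHz.
Nyquist rate = 2 × 66.4 kHz = 132.8 kHz.

132.8 kHz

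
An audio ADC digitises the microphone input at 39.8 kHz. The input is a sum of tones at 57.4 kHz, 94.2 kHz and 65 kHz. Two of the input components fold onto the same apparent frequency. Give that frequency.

14.6 kHz

fs/2 = 19.9 kHz.
57.4 kHz mod fs = 17.6 kHz.
17.6 kHz ≤ fs/2 = 19.9 kHz, appears at 17.6 kHz.
94.2 kHz mod fs = 14.6 kHz.
14.6 kHz ≤ fs/2 = 19.9 kHz, appears at 14.6 kHz.
65 kHz mod fs = 25.2 kHz.
25.2 kHz > fs/2 = 19.9 kHz, folds to fs − 25.2 kHz = 14.6 kHz.
65 kHz and 94.2 kHz both map to 14.6 kHz.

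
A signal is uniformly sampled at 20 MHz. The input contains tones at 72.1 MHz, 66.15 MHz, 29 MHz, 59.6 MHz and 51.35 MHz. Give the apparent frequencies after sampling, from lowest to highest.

fs/2 = 10 MHz.
72.1 MHz mod fs = 12.1 MHz.
12.1 MHz > fs/2 = 10 MHz, folds to fs − 12.1 MHz = 7.9 MHz.
66.15 MHz mod fs = 6.15 MHz.
6.15 MHz ≤ fs/2 = 10 MHz, appears at 6.15 MHz.
29 MHz mod fs = 9 MHz.
9 MHz ≤ fs/2 = 10 MHz, appears at 9 MHz.
59.6 MHz mod fs = 19.6 MHz.
19.6 MHz > fs/2 = 10 MHz, folds to fs − 19.6 MHz = 0.4 MHz.
51.35 MHz mod fs = 11.35 MHz.
11.35 MHz > fs/2 = 10 MHz, folds to fs − 11.35 MHz = 8.65 MHz.
Distinct values: {0.4 MHz, 6.15 MHz, 7.9 MHz, 8.65 MHz, 9 MHz}.

0.4 MHz, 6.15 MHz, 7.9 MHz, 8.65 MHz, 9 MHz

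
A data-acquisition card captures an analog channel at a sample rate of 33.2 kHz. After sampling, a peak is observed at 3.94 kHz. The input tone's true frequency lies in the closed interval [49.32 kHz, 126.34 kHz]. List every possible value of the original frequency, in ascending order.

62.46 kHz, 70.34 kHz, 95.66 kHz, 103.54 kHz

Frequencies that alias to 3.94 kHz are k·fs ± 3.94 kHz for integer k ≥ 0.
k=0: 3.94 kHz.
k=1: 29.26 kHz, 37.14 kHz.
k=2: 62.46 kHz, 70.34 kHz.
k=3: 95.66 kHz, 103.54 kHz.
k=4: 128.86 kHz, 136.74 kHz.
Within [49.32 kHz, 126.34 kHz]: 62.46 kHz, 70.34 kHz, 95.66 kHz, 103.54 kHz.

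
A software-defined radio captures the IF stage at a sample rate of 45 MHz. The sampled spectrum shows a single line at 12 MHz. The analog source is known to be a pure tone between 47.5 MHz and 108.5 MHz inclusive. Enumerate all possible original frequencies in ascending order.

Frequencies that alias to 12 MHz are k·fs ± 12 MHz for integer k ≥ 0.
k=0: 12 MHz.
k=1: 33 MHz, 57 MHz.
k=2: 78 MHz, 102 MHz.
k=3: 123 MHz, 147 MHz.
Within [47.5 MHz, 108.5 MHz]: 57 MHz, 78 MHz, 102 MHz.

57 MHz, 78 MHz, 102 MHz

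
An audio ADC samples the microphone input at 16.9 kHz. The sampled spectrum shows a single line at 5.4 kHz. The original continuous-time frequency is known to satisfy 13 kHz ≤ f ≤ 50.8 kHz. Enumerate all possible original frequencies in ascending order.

Frequencies that alias to 5.4 kHz are k·fs ± 5.4 kHz for integer k ≥ 0.
k=0: 5.4 kHz.
k=1: 11.5 kHz, 22.3 kHz.
k=2: 28.4 kHz, 39.2 kHz.
k=3: 45.3 kHz, 56.1 kHz.
k=4: 62.2 kHz, 73 kHz.
Within [13 kHz, 50.8 kHz]: 22.3 kHz, 28.4 kHz, 39.2 kHz, 45.3 kHz.

22.3 kHz, 28.4 kHz, 39.2 kHz, 45.3 kHz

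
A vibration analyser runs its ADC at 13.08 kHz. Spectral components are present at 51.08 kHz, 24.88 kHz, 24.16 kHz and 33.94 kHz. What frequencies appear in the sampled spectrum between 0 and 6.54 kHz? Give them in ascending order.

fs/2 = 6.54 kHz.
51.08 kHz mod fs = 11.84 kHz.
11.84 kHz > fs/2 = 6.54 kHz, folds to fs − 11.84 kHz = 1.24 kHz.
24.88 kHz mod fs = 11.8 kHz.
11.8 kHz > fs/2 = 6.54 kHz, folds to fs − 11.8 kHz = 1.28 kHz.
24.16 kHz mod fs = 11.08 kHz.
11.08 kHz > fs/2 = 6.54 kHz, folds to fs − 11.08 kHz = 2 kHz.
33.94 kHz mod fs = 7.78 kHz.
7.78 kHz > fs/2 = 6.54 kHz, folds to fs − 7.78 kHz = 5.3 kHz.
Distinct values: {1.24 kHz, 1.28 kHz, 2 kHz, 5.3 kHz}.

1.24 kHz, 1.28 kHz, 2 kHz, 5.3 kHz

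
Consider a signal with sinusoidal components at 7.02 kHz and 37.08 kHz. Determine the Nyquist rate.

74.16 kHz

Highest-frequency component: 37.08 kHz.
Nyquist rate = 2 × 37.08 kHz = 74.16 kHz.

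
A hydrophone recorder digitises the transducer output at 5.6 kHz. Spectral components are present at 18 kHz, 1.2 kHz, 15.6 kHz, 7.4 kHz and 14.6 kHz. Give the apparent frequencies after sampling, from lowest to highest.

fs/2 = 2.8 kHz.
18 kHz mod fs = 1.2 kHz.
1.2 kHz ≤ fs/2 = 2.8 kHz, appears at 1.2 kHz.
1.2 kHz ≤ fs/2 = 2.8 kHz, passes unchanged.
15.6 kHz mod fs = 4.4 kHz.
4.4 kHz > fs/2 = 2.8 kHz, folds to fs − 4.4 kHz = 1.2 kHz.
7.4 kHz mod fs = 1.8 kHz.
1.8 kHz ≤ fs/2 = 2.8 kHz, appears at 1.8 kHz.
14.6 kHz mod fs = 3.4 kHz.
3.4 kHz > fs/2 = 2.8 kHz, folds to fs − 3.4 kHz = 2.2 kHz.
Distinct values: {1.2 kHz, 1.8 kHz, 2.2 kHz}.

1.2 kHz, 1.8 kHz, 2.2 kHz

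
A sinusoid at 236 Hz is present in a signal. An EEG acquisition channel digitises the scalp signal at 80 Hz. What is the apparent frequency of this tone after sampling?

236 Hz mod fs = 76 Hz.
76 Hz > fs/2 = 40 Hz, folds to fs − 76 Hz = 4 Hz.

4 Hz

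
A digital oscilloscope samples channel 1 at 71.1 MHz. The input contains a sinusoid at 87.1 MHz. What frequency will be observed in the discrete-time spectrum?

87.1 MHz mod fs = 16 MHz.
16 MHz ≤ fs/2 = 35.55 MHz, appears at 16 MHz.

16 MHz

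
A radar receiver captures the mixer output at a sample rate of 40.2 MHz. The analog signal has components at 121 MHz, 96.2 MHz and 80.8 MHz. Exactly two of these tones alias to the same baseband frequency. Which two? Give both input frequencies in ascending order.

fs/2 = 20.1 MHz.
121 MHz mod fs = 0.4 MHz.
0.4 MHz ≤ fs/2 = 20.1 MHz, appears at 0.4 MHz.
96.2 MHz mod fs = 15.8 MHz.
15.8 MHz ≤ fs/2 = 20.1 MHz, appears at 15.8 MHz.
80.8 MHz mod fs = 0.4 MHz.
0.4 MHz ≤ fs/2 = 20.1 MHz, appears at 0.4 MHz.
80.8 MHz and 121 MHz both map to 0.4 MHz.

80.8 MHz, 121 MHz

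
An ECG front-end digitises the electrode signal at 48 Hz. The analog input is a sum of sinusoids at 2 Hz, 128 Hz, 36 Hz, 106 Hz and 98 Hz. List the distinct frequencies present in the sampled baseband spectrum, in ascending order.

2 Hz, 10 Hz, 12 Hz, 16 Hz

fs/2 = 24 Hz.
2 Hz ≤ fs/2 = 24 Hz, passes unchanged.
128 Hz mod fs = 32 Hz.
32 Hz > fs/2 = 24 Hz, folds to fs − 32 Hz = 16 Hz.
36 Hz > fs/2 = 24 Hz, folds to fs − 36 Hz = 12 Hz.
106 Hz mod fs = 10 Hz.
10 Hz ≤ fs/2 = 24 Hz, appears at 10 Hz.
98 Hz mod fs = 2 Hz.
2 Hz ≤ fs/2 = 24 Hz, appears at 2 Hz.
Distinct values: {2 Hz, 10 Hz, 12 Hz, 16 Hz}.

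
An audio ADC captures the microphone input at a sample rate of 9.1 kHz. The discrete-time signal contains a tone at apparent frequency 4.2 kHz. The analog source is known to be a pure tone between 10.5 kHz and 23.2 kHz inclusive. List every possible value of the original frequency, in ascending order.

Frequencies that alias to 4.2 kHz are k·fs ± 4.2 kHz for integer k ≥ 0.
k=0: 4.2 kHz.
k=1: 4.9 kHz, 13.3 kHz.
k=2: 14 kHz, 22.4 kHz.
k=3: 23.1 kHz, 31.5 kHz.
k=4: 32.2 kHz, 40.6 kHz.
Within [10.5 kHz, 23.2 kHz]: 13.3 kHz, 14 kHz, 22.4 kHz, 23.1 kHz.

13.3 kHz, 14 kHz, 22.4 kHz, 23.1 kHz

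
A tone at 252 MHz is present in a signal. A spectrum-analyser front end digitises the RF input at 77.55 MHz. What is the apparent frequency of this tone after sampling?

252 MHz mod fs = 19.35 MHz.
19.35 MHz ≤ fs/2 = 38.775 MHz, appears at 19.35 MHz.

19.35 MHz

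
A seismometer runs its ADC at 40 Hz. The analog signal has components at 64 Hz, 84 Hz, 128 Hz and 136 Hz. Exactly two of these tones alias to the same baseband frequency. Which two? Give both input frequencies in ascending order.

fs/2 = 20 Hz.
64 Hz mod fs = 24 Hz.
24 Hz > fs/2 = 20 Hz, folds to fs − 24 Hz = 16 Hz.
84 Hz mod fs = 4 Hz.
4 Hz ≤ fs/2 = 20 Hz, appears at 4 Hz.
128 Hz mod fs = 8 Hz.
8 Hz ≤ fs/2 = 20 Hz, appears at 8 Hz.
136 Hz mod fs = 16 Hz.
16 Hz ≤ fs/2 = 20 Hz, appears at 16 Hz.
64 Hz and 136 Hz both map to 16 Hz.

64 Hz, 136 Hz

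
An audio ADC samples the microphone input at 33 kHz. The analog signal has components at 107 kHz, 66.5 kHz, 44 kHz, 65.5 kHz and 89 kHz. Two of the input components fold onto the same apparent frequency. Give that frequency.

0.5 kHz

fs/2 = 16.5 kHz.
107 kHz mod fs = 8 kHz.
8 kHz ≤ fs/2 = 16.5 kHz, appears at 8 kHz.
66.5 kHz mod fs = 0.5 kHz.
0.5 kHz ≤ fs/2 = 16.5 kHz, appears at 0.5 kHz.
44 kHz mod fs = 11 kHz.
11 kHz ≤ fs/2 = 16.5 kHz, appears at 11 kHz.
65.5 kHz mod fs = 32.5 kHz.
32.5 kHz > fs/2 = 16.5 kHz, folds to fs − 32.5 kHz = 0.5 kHz.
89 kHz mod fs = 23 kHz.
23 kHz > fs/2 = 16.5 kHz, folds to fs − 23 kHz = 10 kHz.
65.5 kHz and 66.5 kHz both map to 0.5 kHz.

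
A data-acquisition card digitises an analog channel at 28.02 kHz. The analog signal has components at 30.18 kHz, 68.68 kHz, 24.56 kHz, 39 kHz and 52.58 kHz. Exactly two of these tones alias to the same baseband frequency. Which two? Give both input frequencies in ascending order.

24.56 kHz, 52.58 kHz

fs/2 = 14.01 kHz.
30.18 kHz mod fs = 2.16 kHz.
2.16 kHz ≤ fs/2 = 14.01 kHz, appears at 2.16 kHz.
68.68 kHz mod fs = 12.64 kHz.
12.64 kHz ≤ fs/2 = 14.01 kHz, appears at 12.64 kHz.
24.56 kHz > fs/2 = 14.01 kHz, folds to fs − 24.56 kHz = 3.46 kHz.
39 kHz mod fs = 10.98 kHz.
10.98 kHz ≤ fs/2 = 14.01 kHz, appears at 10.98 kHz.
52.58 kHz mod fs = 24.56 kHz.
24.56 kHz > fs/2 = 14.01 kHz, folds to fs − 24.56 kHz = 3.46 kHz.
24.56 kHz and 52.58 kHz both map to 3.46 kHz.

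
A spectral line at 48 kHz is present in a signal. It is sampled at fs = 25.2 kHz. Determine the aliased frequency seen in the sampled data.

2.4 kHz

48 kHz mod fs = 22.8 kHz.
22.8 kHz > fs/2 = 12.6 kHz, folds to fs − 22.8 kHz = 2.4 kHz.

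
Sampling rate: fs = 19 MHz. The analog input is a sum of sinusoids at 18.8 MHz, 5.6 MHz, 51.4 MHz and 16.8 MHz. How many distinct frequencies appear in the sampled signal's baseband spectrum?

3

fs/2 = 9.5 MHz.
18.8 MHz > fs/2 = 9.5 MHz, folds to fs − 18.8 MHz = 0.2 MHz.
5.6 MHz ≤ fs/2 = 9.5 MHz, passes unchanged.
51.4 MHz mod fs = 13.4 MHz.
13.4 MHz > fs/2 = 9.5 MHz, folds to fs − 13.4 MHz = 5.6 MHz.
16.8 MHz > fs/2 = 9.5 MHz, folds to fs − 16.8 MHz = 2.2 MHz.
Distinct values: {0.2 MHz, 2.2 MHz, 5.6 MHz} → 3.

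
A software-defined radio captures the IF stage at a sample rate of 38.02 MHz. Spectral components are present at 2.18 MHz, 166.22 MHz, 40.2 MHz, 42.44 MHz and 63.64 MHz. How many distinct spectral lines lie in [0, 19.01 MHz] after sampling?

4

fs/2 = 19.01 MHz.
2.18 MHz ≤ fs/2 = 19.01 MHz, passes unchanged.
166.22 MHz mod fs = 14.14 MHz.
14.14 MHz ≤ fs/2 = 19.01 MHz, appears at 14.14 MHz.
40.2 MHz mod fs = 2.18 MHz.
2.18 MHz ≤ fs/2 = 19.01 MHz, appears at 2.18 MHz.
42.44 MHz mod fs = 4.42 MHz.
4.42 MHz ≤ fs/2 = 19.01 MHz, appears at 4.42 MHz.
63.64 MHz mod fs = 25.62 MHz.
25.62 MHz > fs/2 = 19.01 MHz, folds to fs − 25.62 MHz = 12.4 MHz.
Distinct values: {2.18 MHz, 4.42 MHz, 12.4 MHz, 14.14 MHz} → 4.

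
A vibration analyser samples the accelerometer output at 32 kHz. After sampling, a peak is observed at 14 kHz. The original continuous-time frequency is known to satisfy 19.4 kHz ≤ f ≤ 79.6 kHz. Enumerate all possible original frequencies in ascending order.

Frequencies that alias to 14 kHz are k·fs ± 14 kHz for integer k ≥ 0.
k=0: 14 kHz.
k=1: 18 kHz, 46 kHz.
k=2: 50 kHz, 78 kHz.
k=3: 82 kHz, 110 kHz.
Within [19.4 kHz, 79.6 kHz]: 46 kHz, 50 kHz, 78 kHz.

46 kHz, 50 kHz, 78 kHz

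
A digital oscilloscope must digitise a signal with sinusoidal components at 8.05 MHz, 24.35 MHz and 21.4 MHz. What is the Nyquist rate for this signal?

48.7 MHz

Highest-frequency component: 24.35 MHz.
Nyquist rate = 2 × 24.35 MHz = 48.7 MHz.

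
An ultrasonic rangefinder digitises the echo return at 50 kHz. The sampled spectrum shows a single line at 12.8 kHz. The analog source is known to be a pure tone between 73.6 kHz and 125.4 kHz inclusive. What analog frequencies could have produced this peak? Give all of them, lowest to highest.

87.2 kHz, 112.8 kHz

Frequencies that alias to 12.8 kHz are k·fs ± 12.8 kHz for integer k ≥ 0.
k=0: 12.8 kHz.
k=1: 37.2 kHz, 62.8 kHz.
k=2: 87.2 kHz, 112.8 kHz.
k=3: 137.2 kHz, 162.8 kHz.
Within [73.6 kHz, 125.4 kHz]: 87.2 kHz, 112.8 kHz.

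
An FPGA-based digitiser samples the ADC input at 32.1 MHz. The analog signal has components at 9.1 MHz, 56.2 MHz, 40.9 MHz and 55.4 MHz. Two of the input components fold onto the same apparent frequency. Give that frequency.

fs/2 = 16.05 MHz.
9.1 MHz ≤ fs/2 = 16.05 MHz, passes unchanged.
56.2 MHz mod fs = 24.1 MHz.
24.1 MHz > fs/2 = 16.05 MHz, folds to fs − 24.1 MHz = 8 MHz.
40.9 MHz mod fs = 8.8 MHz.
8.8 MHz ≤ fs/2 = 16.05 MHz, appears at 8.8 MHz.
55.4 MHz mod fs = 23.3 MHz.
23.3 MHz > fs/2 = 16.05 MHz, folds to fs − 23.3 MHz = 8.8 MHz.
40.9 MHz and 55.4 MHz both map to 8.8 MHz.

8.8 MHz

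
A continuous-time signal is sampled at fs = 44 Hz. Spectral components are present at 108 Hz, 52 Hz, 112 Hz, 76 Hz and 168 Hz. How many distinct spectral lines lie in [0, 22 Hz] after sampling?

fs/2 = 22 Hz.
108 Hz mod fs = 20 Hz.
20 Hz ≤ fs/2 = 22 Hz, appears at 20 Hz.
52 Hz mod fs = 8 Hz.
8 Hz ≤ fs/2 = 22 Hz, appears at 8 Hz.
112 Hz mod fs = 24 Hz.
24 Hz > fs/2 = 22 Hz, folds to fs − 24 Hz = 20 Hz.
76 Hz mod fs = 32 Hz.
32 Hz > fs/2 = 22 Hz, folds to fs − 32 Hz = 12 Hz.
168 Hz mod fs = 36 Hz.
36 Hz > fs/2 = 22 Hz, folds to fs − 36 Hz = 8 Hz.
Distinct values: {8 Hz, 12 Hz, 20 Hz} → 3.

3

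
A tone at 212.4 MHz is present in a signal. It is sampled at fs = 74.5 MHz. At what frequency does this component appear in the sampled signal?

11.1 MHz

212.4 MHz mod fs = 63.4 MHz.
63.4 MHz > fs/2 = 37.25 MHz, folds to fs − 63.4 MHz = 11.1 MHz.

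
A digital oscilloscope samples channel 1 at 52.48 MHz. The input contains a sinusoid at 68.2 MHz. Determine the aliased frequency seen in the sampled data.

68.2 MHz mod fs = 15.72 MHz.
15.72 MHz ≤ fs/2 = 26.24 MHz, appears at 15.72 MHz.

15.72 MHz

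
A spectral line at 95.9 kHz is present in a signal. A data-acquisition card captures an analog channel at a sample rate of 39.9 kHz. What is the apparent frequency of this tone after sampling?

16.1 kHz

95.9 kHz mod fs = 16.1 kHz.
16.1 kHz ≤ fs/2 = 19.95 kHz, appears at 16.1 kHz.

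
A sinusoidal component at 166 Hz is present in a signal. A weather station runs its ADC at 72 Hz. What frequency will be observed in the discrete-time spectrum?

22 Hz

166 Hz mod fs = 22 Hz.
22 Hz ≤ fs/2 = 36 Hz, appears at 22 Hz.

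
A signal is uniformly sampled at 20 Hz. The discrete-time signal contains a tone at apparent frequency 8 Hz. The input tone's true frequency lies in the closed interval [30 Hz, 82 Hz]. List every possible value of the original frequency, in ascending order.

Frequencies that alias to 8 Hz are k·fs ± 8 Hz for integer k ≥ 0.
k=0: 8 Hz.
k=1: 12 Hz, 28 Hz.
k=2: 32 Hz, 48 Hz.
k=3: 52 Hz, 68 Hz.
k=4: 72 Hz, 88 Hz.
k=5: 92 Hz, 108 Hz.
Within [30 Hz, 82 Hz]: 32 Hz, 48 Hz, 52 Hz, 68 Hz, 72 Hz.

32 Hz, 48 Hz, 52 Hz, 68 Hz, 72 Hz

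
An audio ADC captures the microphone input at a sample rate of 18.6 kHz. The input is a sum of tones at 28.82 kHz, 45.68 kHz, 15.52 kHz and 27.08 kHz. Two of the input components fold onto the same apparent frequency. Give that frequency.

8.48 kHz

fs/2 = 9.3 kHz.
28.82 kHz mod fs = 10.22 kHz.
10.22 kHz > fs/2 = 9.3 kHz, folds to fs − 10.22 kHz = 8.38 kHz.
45.68 kHz mod fs = 8.48 kHz.
8.48 kHz ≤ fs/2 = 9.3 kHz, appears at 8.48 kHz.
15.52 kHz > fs/2 = 9.3 kHz, folds to fs − 15.52 kHz = 3.08 kHz.
27.08 kHz mod fs = 8.48 kHz.
8.48 kHz ≤ fs/2 = 9.3 kHz, appears at 8.48 kHz.
27.08 kHz and 45.68 kHz both map to 8.48 kHz.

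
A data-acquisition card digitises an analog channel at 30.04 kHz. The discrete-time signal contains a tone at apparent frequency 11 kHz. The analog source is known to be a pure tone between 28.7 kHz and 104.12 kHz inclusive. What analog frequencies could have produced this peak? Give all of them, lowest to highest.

Frequencies that alias to 11 kHz are k·fs ± 11 kHz for integer k ≥ 0.
k=0: 11 kHz.
k=1: 19.04 kHz, 41.04 kHz.
k=2: 49.08 kHz, 71.08 kHz.
k=3: 79.12 kHz, 101.12 kHz.
k=4: 109.16 kHz, 131.16 kHz.
Within [28.7 kHz, 104.12 kHz]: 41.04 kHz, 49.08 kHz, 71.08 kHz, 79.12 kHz, 101.12 kHz.

41.04 kHz, 49.08 kHz, 71.08 kHz, 79.12 kHz, 101.12 kHz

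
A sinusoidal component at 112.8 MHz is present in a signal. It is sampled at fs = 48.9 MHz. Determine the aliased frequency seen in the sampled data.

112.8 MHz mod fs = 15 MHz.
15 MHz ≤ fs/2 = 24.45 MHz, appears at 15 MHz.

15 MHz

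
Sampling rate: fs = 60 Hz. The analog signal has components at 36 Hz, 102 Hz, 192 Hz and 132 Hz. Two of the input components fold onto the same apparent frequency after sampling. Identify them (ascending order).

fs/2 = 30 Hz.
36 Hz > fs/2 = 30 Hz, folds to fs − 36 Hz = 24 Hz.
102 Hz mod fs = 42 Hz.
42 Hz > fs/2 = 30 Hz, folds to fs − 42 Hz = 18 Hz.
192 Hz mod fs = 12 Hz.
12 Hz ≤ fs/2 = 30 Hz, appears at 12 Hz.
132 Hz mod fs = 12 Hz.
12 Hz ≤ fs/2 = 30 Hz, appears at 12 Hz.
132 Hz and 192 Hz both map to 12 Hz.

132 Hz, 192 Hz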